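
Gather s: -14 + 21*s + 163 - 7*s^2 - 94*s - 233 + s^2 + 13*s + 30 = -6*s^2 - 60*s - 54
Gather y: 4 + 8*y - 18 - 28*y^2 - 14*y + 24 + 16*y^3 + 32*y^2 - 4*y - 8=16*y^3 + 4*y^2 - 10*y + 2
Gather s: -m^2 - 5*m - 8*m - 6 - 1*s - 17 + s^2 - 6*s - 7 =-m^2 - 13*m + s^2 - 7*s - 30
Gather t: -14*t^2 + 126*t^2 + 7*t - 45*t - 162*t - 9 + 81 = 112*t^2 - 200*t + 72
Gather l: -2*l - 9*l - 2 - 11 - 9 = -11*l - 22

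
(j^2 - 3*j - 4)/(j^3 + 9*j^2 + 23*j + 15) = (j - 4)/(j^2 + 8*j + 15)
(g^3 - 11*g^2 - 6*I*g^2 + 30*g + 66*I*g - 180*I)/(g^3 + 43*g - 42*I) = (g^2 - 11*g + 30)/(g^2 + 6*I*g + 7)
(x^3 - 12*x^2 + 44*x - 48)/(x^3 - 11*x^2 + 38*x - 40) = (x - 6)/(x - 5)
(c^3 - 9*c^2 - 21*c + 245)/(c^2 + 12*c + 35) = (c^2 - 14*c + 49)/(c + 7)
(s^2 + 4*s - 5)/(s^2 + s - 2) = (s + 5)/(s + 2)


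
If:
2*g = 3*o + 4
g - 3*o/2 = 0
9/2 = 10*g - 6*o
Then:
No Solution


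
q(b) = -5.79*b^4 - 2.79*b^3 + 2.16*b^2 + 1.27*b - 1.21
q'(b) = -23.16*b^3 - 8.37*b^2 + 4.32*b + 1.27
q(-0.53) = -1.32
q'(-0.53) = 0.08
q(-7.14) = -13932.36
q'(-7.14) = 7973.83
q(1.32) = -19.77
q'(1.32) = -60.88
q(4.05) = -1703.73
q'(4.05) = -1657.04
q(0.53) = -0.80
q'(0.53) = -2.24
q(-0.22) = -1.37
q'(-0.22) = 0.16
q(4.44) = -2447.34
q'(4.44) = -2171.71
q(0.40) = -0.68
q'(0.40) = 0.18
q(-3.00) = -379.24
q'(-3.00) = 538.30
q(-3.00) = -379.24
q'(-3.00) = 538.30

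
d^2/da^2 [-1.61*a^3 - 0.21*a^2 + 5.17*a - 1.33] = -9.66*a - 0.42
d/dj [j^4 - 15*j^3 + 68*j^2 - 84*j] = 4*j^3 - 45*j^2 + 136*j - 84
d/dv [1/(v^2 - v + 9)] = (1 - 2*v)/(v^2 - v + 9)^2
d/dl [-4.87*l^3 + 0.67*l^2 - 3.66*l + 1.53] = -14.61*l^2 + 1.34*l - 3.66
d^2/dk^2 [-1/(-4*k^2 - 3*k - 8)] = 2*(-16*k^2 - 12*k + (8*k + 3)^2 - 32)/(4*k^2 + 3*k + 8)^3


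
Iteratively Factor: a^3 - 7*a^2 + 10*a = (a)*(a^2 - 7*a + 10) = a*(a - 5)*(a - 2)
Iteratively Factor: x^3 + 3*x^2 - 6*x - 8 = (x + 1)*(x^2 + 2*x - 8) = (x - 2)*(x + 1)*(x + 4)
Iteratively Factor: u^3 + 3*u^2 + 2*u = (u)*(u^2 + 3*u + 2) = u*(u + 1)*(u + 2)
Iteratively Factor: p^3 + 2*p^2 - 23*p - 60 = (p + 3)*(p^2 - p - 20) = (p - 5)*(p + 3)*(p + 4)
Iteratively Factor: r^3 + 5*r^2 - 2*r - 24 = (r + 4)*(r^2 + r - 6) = (r + 3)*(r + 4)*(r - 2)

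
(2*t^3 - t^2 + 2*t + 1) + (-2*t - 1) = 2*t^3 - t^2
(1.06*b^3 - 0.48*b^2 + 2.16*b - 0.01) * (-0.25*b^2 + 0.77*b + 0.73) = -0.265*b^5 + 0.9362*b^4 - 0.1358*b^3 + 1.3153*b^2 + 1.5691*b - 0.0073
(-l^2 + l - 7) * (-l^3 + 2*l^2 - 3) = l^5 - 3*l^4 + 9*l^3 - 11*l^2 - 3*l + 21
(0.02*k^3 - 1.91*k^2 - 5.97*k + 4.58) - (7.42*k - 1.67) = 0.02*k^3 - 1.91*k^2 - 13.39*k + 6.25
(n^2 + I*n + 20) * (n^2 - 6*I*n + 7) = n^4 - 5*I*n^3 + 33*n^2 - 113*I*n + 140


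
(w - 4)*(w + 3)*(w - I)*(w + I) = w^4 - w^3 - 11*w^2 - w - 12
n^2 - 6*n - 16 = (n - 8)*(n + 2)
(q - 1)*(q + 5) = q^2 + 4*q - 5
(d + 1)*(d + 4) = d^2 + 5*d + 4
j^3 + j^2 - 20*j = j*(j - 4)*(j + 5)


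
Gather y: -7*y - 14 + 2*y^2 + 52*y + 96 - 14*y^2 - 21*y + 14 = -12*y^2 + 24*y + 96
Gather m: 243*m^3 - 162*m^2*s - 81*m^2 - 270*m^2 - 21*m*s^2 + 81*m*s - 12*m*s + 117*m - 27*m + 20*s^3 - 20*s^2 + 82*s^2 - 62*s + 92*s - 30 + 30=243*m^3 + m^2*(-162*s - 351) + m*(-21*s^2 + 69*s + 90) + 20*s^3 + 62*s^2 + 30*s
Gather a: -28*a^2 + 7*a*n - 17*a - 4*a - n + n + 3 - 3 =-28*a^2 + a*(7*n - 21)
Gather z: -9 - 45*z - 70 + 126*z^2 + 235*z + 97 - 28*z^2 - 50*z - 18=98*z^2 + 140*z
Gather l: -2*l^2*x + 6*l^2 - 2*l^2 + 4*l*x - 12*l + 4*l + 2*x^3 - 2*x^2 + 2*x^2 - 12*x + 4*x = l^2*(4 - 2*x) + l*(4*x - 8) + 2*x^3 - 8*x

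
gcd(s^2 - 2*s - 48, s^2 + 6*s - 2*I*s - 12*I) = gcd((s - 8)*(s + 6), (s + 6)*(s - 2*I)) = s + 6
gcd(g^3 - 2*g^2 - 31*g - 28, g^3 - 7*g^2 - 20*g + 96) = g + 4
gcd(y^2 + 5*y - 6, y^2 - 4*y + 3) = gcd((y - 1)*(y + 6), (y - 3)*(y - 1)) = y - 1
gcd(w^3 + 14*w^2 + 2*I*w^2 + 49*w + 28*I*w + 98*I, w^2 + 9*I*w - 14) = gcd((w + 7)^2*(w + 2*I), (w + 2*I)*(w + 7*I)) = w + 2*I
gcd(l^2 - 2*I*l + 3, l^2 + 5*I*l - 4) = l + I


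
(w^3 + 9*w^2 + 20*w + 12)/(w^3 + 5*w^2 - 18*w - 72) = (w^2 + 3*w + 2)/(w^2 - w - 12)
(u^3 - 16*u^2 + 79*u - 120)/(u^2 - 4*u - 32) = (u^2 - 8*u + 15)/(u + 4)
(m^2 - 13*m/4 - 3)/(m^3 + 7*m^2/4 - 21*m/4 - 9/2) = (m - 4)/(m^2 + m - 6)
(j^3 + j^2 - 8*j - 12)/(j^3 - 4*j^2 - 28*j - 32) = (j - 3)/(j - 8)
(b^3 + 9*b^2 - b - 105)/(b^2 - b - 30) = (b^2 + 4*b - 21)/(b - 6)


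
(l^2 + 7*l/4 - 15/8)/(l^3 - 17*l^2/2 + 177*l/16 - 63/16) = 2*(2*l + 5)/(4*l^2 - 31*l + 21)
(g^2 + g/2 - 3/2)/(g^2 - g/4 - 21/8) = 4*(g - 1)/(4*g - 7)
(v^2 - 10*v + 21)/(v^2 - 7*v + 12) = (v - 7)/(v - 4)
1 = 1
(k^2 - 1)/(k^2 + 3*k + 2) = (k - 1)/(k + 2)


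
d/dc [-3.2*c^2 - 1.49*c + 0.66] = -6.4*c - 1.49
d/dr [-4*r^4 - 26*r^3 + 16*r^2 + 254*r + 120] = -16*r^3 - 78*r^2 + 32*r + 254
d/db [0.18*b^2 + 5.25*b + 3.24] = 0.36*b + 5.25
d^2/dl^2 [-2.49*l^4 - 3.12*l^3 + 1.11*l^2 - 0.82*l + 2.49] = -29.88*l^2 - 18.72*l + 2.22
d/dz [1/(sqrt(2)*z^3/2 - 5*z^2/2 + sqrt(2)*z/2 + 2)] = 2*(-3*sqrt(2)*z^2 + 10*z - sqrt(2))/(sqrt(2)*z^3 - 5*z^2 + sqrt(2)*z + 4)^2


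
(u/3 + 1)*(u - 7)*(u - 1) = u^3/3 - 5*u^2/3 - 17*u/3 + 7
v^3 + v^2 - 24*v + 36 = (v - 3)*(v - 2)*(v + 6)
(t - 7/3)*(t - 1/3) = t^2 - 8*t/3 + 7/9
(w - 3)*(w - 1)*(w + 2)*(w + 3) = w^4 + w^3 - 11*w^2 - 9*w + 18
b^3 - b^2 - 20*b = b*(b - 5)*(b + 4)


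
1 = 1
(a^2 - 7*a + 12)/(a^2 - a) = (a^2 - 7*a + 12)/(a*(a - 1))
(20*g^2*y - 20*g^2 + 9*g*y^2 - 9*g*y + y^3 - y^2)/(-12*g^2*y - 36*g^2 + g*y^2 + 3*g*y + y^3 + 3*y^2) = (5*g*y - 5*g + y^2 - y)/(-3*g*y - 9*g + y^2 + 3*y)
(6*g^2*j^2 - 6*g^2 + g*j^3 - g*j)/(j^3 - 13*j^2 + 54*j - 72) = g*(6*g*j^2 - 6*g + j^3 - j)/(j^3 - 13*j^2 + 54*j - 72)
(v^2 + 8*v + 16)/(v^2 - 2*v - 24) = (v + 4)/(v - 6)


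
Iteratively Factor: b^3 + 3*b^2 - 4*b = (b - 1)*(b^2 + 4*b) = b*(b - 1)*(b + 4)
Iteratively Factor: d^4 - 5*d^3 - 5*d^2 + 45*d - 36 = (d - 4)*(d^3 - d^2 - 9*d + 9) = (d - 4)*(d - 3)*(d^2 + 2*d - 3) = (d - 4)*(d - 3)*(d - 1)*(d + 3)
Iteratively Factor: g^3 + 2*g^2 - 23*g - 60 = (g - 5)*(g^2 + 7*g + 12) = (g - 5)*(g + 3)*(g + 4)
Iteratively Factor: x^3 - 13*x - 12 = (x - 4)*(x^2 + 4*x + 3) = (x - 4)*(x + 1)*(x + 3)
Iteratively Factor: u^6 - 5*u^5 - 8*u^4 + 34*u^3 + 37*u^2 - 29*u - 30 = (u + 2)*(u^5 - 7*u^4 + 6*u^3 + 22*u^2 - 7*u - 15) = (u - 1)*(u + 2)*(u^4 - 6*u^3 + 22*u + 15) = (u - 3)*(u - 1)*(u + 2)*(u^3 - 3*u^2 - 9*u - 5) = (u - 3)*(u - 1)*(u + 1)*(u + 2)*(u^2 - 4*u - 5) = (u - 5)*(u - 3)*(u - 1)*(u + 1)*(u + 2)*(u + 1)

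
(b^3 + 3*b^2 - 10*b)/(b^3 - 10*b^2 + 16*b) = (b + 5)/(b - 8)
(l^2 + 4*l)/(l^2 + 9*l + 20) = l/(l + 5)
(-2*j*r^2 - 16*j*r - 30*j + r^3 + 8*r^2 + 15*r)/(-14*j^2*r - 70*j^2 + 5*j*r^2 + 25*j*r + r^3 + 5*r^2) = (r + 3)/(7*j + r)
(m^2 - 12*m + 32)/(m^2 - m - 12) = (m - 8)/(m + 3)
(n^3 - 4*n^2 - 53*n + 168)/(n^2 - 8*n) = n + 4 - 21/n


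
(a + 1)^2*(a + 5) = a^3 + 7*a^2 + 11*a + 5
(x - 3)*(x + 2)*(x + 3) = x^3 + 2*x^2 - 9*x - 18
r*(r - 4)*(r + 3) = r^3 - r^2 - 12*r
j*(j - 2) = j^2 - 2*j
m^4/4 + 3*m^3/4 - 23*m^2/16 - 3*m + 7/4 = (m/4 + 1/2)*(m - 2)*(m - 1/2)*(m + 7/2)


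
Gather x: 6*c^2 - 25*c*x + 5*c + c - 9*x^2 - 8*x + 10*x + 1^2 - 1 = 6*c^2 + 6*c - 9*x^2 + x*(2 - 25*c)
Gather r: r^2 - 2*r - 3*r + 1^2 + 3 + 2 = r^2 - 5*r + 6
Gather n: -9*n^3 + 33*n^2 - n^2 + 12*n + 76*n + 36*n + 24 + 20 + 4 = -9*n^3 + 32*n^2 + 124*n + 48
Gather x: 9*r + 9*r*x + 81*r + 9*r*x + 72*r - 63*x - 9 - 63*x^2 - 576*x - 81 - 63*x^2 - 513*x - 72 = 162*r - 126*x^2 + x*(18*r - 1152) - 162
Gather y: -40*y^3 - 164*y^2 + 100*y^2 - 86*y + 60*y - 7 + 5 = -40*y^3 - 64*y^2 - 26*y - 2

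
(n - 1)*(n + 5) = n^2 + 4*n - 5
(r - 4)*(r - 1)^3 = r^4 - 7*r^3 + 15*r^2 - 13*r + 4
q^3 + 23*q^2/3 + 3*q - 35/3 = (q - 1)*(q + 5/3)*(q + 7)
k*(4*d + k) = 4*d*k + k^2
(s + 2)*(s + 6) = s^2 + 8*s + 12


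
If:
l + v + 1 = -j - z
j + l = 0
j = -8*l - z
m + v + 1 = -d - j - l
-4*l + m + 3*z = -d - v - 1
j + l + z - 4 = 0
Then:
No Solution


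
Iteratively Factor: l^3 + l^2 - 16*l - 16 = (l + 4)*(l^2 - 3*l - 4) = (l - 4)*(l + 4)*(l + 1)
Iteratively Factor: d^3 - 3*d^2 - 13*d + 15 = (d - 1)*(d^2 - 2*d - 15) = (d - 1)*(d + 3)*(d - 5)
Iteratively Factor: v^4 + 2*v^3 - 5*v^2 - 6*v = (v)*(v^3 + 2*v^2 - 5*v - 6) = v*(v + 1)*(v^2 + v - 6) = v*(v + 1)*(v + 3)*(v - 2)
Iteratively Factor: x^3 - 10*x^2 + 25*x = (x)*(x^2 - 10*x + 25) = x*(x - 5)*(x - 5)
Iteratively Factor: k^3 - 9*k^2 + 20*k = (k)*(k^2 - 9*k + 20) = k*(k - 4)*(k - 5)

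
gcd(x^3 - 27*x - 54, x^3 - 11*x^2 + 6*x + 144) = x^2 - 3*x - 18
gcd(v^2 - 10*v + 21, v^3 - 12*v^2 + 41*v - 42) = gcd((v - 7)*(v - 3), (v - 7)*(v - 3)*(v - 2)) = v^2 - 10*v + 21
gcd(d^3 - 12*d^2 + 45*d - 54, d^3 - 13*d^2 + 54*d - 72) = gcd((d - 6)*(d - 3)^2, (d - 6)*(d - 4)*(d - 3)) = d^2 - 9*d + 18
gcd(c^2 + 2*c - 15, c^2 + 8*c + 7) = 1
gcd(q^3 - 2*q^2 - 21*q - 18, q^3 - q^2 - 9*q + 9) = q + 3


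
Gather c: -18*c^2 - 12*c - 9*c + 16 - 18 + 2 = -18*c^2 - 21*c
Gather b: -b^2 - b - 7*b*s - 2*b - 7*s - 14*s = -b^2 + b*(-7*s - 3) - 21*s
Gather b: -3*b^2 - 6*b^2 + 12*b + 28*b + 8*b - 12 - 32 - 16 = -9*b^2 + 48*b - 60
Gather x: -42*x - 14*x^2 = -14*x^2 - 42*x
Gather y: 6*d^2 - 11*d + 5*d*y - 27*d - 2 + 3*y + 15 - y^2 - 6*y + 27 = 6*d^2 - 38*d - y^2 + y*(5*d - 3) + 40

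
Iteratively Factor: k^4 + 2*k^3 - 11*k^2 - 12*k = (k - 3)*(k^3 + 5*k^2 + 4*k) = k*(k - 3)*(k^2 + 5*k + 4) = k*(k - 3)*(k + 4)*(k + 1)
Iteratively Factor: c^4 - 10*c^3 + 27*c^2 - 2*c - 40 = (c - 2)*(c^3 - 8*c^2 + 11*c + 20) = (c - 2)*(c + 1)*(c^2 - 9*c + 20) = (c - 4)*(c - 2)*(c + 1)*(c - 5)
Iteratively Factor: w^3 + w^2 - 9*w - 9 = (w + 3)*(w^2 - 2*w - 3) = (w - 3)*(w + 3)*(w + 1)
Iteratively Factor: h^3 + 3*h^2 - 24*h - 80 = (h + 4)*(h^2 - h - 20) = (h + 4)^2*(h - 5)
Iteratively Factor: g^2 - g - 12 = (g - 4)*(g + 3)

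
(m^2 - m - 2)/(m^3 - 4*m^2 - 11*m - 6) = (m - 2)/(m^2 - 5*m - 6)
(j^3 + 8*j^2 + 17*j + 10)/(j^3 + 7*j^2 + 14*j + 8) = (j + 5)/(j + 4)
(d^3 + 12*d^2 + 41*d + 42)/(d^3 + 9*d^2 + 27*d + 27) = (d^2 + 9*d + 14)/(d^2 + 6*d + 9)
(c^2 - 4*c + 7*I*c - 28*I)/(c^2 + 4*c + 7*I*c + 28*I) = (c - 4)/(c + 4)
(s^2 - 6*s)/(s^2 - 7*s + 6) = s/(s - 1)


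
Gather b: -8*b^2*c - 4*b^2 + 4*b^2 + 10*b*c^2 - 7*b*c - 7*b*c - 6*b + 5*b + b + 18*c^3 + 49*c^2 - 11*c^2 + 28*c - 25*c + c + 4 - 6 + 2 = -8*b^2*c + b*(10*c^2 - 14*c) + 18*c^3 + 38*c^2 + 4*c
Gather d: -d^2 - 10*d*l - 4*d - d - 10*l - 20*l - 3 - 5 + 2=-d^2 + d*(-10*l - 5) - 30*l - 6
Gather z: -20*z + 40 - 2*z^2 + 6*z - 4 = -2*z^2 - 14*z + 36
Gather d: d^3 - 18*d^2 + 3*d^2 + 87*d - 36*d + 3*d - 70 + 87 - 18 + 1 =d^3 - 15*d^2 + 54*d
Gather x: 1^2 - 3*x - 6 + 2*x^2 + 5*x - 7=2*x^2 + 2*x - 12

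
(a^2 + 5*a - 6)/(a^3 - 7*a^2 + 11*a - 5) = (a + 6)/(a^2 - 6*a + 5)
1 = 1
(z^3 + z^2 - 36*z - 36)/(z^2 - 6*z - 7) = (z^2 - 36)/(z - 7)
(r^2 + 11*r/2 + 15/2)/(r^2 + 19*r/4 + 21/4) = 2*(2*r + 5)/(4*r + 7)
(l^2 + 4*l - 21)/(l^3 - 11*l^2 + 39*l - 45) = (l + 7)/(l^2 - 8*l + 15)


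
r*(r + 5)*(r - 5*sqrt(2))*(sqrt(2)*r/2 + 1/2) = sqrt(2)*r^4/2 - 9*r^3/2 + 5*sqrt(2)*r^3/2 - 45*r^2/2 - 5*sqrt(2)*r^2/2 - 25*sqrt(2)*r/2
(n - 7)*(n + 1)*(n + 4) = n^3 - 2*n^2 - 31*n - 28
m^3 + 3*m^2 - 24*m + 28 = (m - 2)^2*(m + 7)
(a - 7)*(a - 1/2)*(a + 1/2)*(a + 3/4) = a^4 - 25*a^3/4 - 11*a^2/2 + 25*a/16 + 21/16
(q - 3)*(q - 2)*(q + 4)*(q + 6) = q^4 + 5*q^3 - 20*q^2 - 60*q + 144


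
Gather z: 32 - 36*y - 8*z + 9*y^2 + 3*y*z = 9*y^2 - 36*y + z*(3*y - 8) + 32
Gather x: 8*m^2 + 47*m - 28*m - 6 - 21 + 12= 8*m^2 + 19*m - 15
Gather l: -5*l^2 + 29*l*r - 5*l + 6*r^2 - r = -5*l^2 + l*(29*r - 5) + 6*r^2 - r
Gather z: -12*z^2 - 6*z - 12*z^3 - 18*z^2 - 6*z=-12*z^3 - 30*z^2 - 12*z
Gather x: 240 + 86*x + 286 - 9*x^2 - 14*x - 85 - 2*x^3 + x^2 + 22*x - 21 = -2*x^3 - 8*x^2 + 94*x + 420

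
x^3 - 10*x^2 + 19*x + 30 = (x - 6)*(x - 5)*(x + 1)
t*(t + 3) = t^2 + 3*t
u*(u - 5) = u^2 - 5*u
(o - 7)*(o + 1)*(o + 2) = o^3 - 4*o^2 - 19*o - 14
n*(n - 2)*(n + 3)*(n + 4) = n^4 + 5*n^3 - 2*n^2 - 24*n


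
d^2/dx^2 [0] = 0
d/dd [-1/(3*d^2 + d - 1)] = (6*d + 1)/(3*d^2 + d - 1)^2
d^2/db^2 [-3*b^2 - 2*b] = -6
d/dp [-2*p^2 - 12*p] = -4*p - 12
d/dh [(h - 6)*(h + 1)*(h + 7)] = 3*h^2 + 4*h - 41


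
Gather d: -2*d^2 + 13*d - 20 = -2*d^2 + 13*d - 20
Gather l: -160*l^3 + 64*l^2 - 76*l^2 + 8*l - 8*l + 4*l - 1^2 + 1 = -160*l^3 - 12*l^2 + 4*l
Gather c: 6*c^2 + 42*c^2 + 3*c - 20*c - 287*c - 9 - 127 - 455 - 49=48*c^2 - 304*c - 640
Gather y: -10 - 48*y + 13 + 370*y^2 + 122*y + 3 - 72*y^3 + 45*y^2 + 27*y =-72*y^3 + 415*y^2 + 101*y + 6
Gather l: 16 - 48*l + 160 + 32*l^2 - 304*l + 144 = 32*l^2 - 352*l + 320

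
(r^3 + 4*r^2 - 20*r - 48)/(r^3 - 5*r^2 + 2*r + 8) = (r^2 + 8*r + 12)/(r^2 - r - 2)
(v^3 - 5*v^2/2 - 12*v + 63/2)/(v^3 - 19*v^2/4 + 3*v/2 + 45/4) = 2*(2*v + 7)/(4*v + 5)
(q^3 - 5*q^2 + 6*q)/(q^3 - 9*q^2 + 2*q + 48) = q*(q - 2)/(q^2 - 6*q - 16)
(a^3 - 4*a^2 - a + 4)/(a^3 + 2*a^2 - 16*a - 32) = (a^2 - 1)/(a^2 + 6*a + 8)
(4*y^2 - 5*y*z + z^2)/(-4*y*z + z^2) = (-y + z)/z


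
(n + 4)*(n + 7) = n^2 + 11*n + 28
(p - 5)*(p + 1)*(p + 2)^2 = p^4 - 17*p^2 - 36*p - 20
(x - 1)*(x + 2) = x^2 + x - 2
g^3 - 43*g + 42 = (g - 6)*(g - 1)*(g + 7)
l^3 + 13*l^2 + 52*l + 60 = (l + 2)*(l + 5)*(l + 6)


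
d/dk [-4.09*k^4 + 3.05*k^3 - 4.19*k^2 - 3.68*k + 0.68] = -16.36*k^3 + 9.15*k^2 - 8.38*k - 3.68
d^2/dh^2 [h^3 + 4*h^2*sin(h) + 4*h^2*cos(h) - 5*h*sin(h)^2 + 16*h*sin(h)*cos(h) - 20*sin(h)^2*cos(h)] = -4*sqrt(2)*h^2*sin(h + pi/4) - 32*h*sin(2*h) - 10*h*cos(2*h) + 16*sqrt(2)*h*cos(h + pi/4) + 6*h + 8*sin(h) - 10*sin(2*h) + 13*cos(h) + 32*cos(2*h) - 45*cos(3*h)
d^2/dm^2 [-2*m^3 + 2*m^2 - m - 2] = 4 - 12*m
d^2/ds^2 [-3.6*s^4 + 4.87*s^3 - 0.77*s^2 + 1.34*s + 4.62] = -43.2*s^2 + 29.22*s - 1.54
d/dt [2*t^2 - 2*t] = 4*t - 2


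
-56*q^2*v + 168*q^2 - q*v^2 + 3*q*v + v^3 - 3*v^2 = (-8*q + v)*(7*q + v)*(v - 3)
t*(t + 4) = t^2 + 4*t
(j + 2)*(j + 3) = j^2 + 5*j + 6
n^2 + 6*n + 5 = (n + 1)*(n + 5)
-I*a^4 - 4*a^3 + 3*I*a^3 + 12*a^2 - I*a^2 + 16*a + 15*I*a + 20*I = (a - 4)*(a - 5*I)*(a + I)*(-I*a - I)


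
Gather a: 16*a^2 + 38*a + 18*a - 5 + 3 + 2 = 16*a^2 + 56*a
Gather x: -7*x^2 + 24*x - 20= -7*x^2 + 24*x - 20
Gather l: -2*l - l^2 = -l^2 - 2*l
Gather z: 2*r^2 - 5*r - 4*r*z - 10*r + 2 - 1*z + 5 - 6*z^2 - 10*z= 2*r^2 - 15*r - 6*z^2 + z*(-4*r - 11) + 7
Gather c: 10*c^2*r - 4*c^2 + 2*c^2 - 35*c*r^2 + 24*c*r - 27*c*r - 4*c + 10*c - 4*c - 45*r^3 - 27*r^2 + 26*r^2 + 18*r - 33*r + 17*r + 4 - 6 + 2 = c^2*(10*r - 2) + c*(-35*r^2 - 3*r + 2) - 45*r^3 - r^2 + 2*r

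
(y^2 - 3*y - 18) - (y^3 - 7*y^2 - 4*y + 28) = -y^3 + 8*y^2 + y - 46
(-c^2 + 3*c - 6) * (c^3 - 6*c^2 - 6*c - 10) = -c^5 + 9*c^4 - 18*c^3 + 28*c^2 + 6*c + 60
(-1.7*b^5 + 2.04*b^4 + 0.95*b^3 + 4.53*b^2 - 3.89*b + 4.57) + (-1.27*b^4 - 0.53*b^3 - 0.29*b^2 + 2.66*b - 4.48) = -1.7*b^5 + 0.77*b^4 + 0.42*b^3 + 4.24*b^2 - 1.23*b + 0.0899999999999999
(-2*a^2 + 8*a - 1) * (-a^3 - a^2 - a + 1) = 2*a^5 - 6*a^4 - 5*a^3 - 9*a^2 + 9*a - 1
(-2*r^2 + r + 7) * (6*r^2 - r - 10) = -12*r^4 + 8*r^3 + 61*r^2 - 17*r - 70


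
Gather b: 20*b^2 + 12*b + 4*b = 20*b^2 + 16*b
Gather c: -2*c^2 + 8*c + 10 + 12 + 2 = -2*c^2 + 8*c + 24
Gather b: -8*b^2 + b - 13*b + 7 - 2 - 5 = -8*b^2 - 12*b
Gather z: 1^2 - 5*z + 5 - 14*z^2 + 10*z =-14*z^2 + 5*z + 6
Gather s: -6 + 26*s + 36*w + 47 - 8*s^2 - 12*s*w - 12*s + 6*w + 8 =-8*s^2 + s*(14 - 12*w) + 42*w + 49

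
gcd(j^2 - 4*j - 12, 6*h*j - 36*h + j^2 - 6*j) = j - 6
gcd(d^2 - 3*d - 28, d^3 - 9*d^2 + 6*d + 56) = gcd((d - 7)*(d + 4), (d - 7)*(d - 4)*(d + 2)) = d - 7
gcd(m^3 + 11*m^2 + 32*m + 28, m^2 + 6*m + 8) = m + 2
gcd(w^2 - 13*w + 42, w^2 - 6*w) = w - 6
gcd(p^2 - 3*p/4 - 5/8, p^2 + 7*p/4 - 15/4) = p - 5/4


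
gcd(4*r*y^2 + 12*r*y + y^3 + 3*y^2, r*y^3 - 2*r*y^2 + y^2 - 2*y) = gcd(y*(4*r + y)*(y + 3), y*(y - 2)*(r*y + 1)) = y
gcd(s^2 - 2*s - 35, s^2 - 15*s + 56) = s - 7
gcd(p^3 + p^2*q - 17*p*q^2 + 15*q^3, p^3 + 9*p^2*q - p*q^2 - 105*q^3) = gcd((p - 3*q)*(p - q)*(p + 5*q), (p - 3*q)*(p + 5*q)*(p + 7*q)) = p^2 + 2*p*q - 15*q^2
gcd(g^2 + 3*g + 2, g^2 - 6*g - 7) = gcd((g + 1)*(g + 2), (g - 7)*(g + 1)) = g + 1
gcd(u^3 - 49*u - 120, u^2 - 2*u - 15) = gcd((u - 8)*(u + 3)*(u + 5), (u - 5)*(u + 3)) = u + 3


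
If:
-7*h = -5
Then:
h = 5/7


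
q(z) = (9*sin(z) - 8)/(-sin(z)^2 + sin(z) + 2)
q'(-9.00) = -15.46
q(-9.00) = -8.26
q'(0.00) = 6.50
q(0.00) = -4.00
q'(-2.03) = -234.22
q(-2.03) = -53.55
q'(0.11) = 5.50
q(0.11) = -3.34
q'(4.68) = -667107.52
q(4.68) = -10803.30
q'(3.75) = -25.75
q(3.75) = -11.93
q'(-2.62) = -19.98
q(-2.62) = -9.96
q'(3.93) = -47.57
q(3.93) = -18.26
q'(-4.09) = -2.38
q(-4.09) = -0.32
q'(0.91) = 2.48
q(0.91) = -0.41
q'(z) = (2*sin(z)*cos(z) - cos(z))*(9*sin(z) - 8)/(-sin(z)^2 + sin(z) + 2)^2 + 9*cos(z)/(-sin(z)^2 + sin(z) + 2) = (9*sin(z)^2 - 16*sin(z) + 26)*cos(z)/(sin(z) + cos(z)^2 + 1)^2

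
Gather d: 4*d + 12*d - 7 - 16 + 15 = 16*d - 8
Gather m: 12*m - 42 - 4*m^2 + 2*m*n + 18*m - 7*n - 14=-4*m^2 + m*(2*n + 30) - 7*n - 56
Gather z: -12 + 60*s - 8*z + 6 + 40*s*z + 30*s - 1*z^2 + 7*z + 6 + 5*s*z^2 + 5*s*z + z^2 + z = 5*s*z^2 + 45*s*z + 90*s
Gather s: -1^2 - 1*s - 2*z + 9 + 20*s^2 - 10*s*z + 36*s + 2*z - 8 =20*s^2 + s*(35 - 10*z)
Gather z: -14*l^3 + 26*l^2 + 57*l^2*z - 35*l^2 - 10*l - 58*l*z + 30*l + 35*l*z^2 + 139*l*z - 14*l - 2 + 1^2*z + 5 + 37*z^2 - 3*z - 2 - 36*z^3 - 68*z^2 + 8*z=-14*l^3 - 9*l^2 + 6*l - 36*z^3 + z^2*(35*l - 31) + z*(57*l^2 + 81*l + 6) + 1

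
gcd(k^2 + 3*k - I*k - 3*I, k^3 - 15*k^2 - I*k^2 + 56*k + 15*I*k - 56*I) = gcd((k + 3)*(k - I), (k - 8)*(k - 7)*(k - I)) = k - I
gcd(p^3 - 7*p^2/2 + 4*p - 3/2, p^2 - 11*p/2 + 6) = p - 3/2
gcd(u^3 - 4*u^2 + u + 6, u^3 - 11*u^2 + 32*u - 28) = u - 2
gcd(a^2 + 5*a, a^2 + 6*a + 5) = a + 5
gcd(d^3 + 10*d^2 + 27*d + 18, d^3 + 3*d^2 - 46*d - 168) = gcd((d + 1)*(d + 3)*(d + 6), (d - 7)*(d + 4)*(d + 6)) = d + 6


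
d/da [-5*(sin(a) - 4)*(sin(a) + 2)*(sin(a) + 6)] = 5*(-3*sin(a)^2 - 8*sin(a) + 20)*cos(a)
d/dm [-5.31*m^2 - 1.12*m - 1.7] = -10.62*m - 1.12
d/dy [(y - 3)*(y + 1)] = 2*y - 2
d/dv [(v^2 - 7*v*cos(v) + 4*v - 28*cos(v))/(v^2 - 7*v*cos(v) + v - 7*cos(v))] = -3/(v^2 + 2*v + 1)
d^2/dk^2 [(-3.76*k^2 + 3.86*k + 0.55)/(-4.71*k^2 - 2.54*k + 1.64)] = (-261.22602*k^3 + 101.054934*k^2 - 218.376324*k - 27.52624)/(104.487111*k^6 + 169.042842*k^5 - 17.984664*k^4 - 101.332792*k^3 + 6.262176*k^2 + 20.494752*k - 4.410944)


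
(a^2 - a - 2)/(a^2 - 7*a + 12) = (a^2 - a - 2)/(a^2 - 7*a + 12)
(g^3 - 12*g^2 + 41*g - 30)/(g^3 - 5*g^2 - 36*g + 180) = (g - 1)/(g + 6)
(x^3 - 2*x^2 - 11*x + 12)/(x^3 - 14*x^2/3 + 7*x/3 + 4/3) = 3*(x + 3)/(3*x + 1)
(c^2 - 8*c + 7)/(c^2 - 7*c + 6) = (c - 7)/(c - 6)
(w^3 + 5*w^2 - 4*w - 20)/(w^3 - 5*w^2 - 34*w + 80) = (w + 2)/(w - 8)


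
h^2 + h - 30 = (h - 5)*(h + 6)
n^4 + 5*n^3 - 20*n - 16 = (n - 2)*(n + 1)*(n + 2)*(n + 4)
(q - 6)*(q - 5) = q^2 - 11*q + 30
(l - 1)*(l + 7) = l^2 + 6*l - 7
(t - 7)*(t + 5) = t^2 - 2*t - 35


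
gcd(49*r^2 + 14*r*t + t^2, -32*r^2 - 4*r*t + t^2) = 1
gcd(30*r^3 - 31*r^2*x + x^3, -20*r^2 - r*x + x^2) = -5*r + x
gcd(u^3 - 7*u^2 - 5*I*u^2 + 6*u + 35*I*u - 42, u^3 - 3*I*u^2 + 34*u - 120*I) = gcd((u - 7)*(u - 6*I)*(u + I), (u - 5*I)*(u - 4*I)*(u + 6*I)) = 1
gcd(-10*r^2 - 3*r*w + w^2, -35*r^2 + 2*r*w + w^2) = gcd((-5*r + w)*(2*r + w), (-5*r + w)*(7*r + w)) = 5*r - w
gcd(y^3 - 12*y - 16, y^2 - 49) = 1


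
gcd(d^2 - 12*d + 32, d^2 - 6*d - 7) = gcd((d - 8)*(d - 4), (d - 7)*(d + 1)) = 1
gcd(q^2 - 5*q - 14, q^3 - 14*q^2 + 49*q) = q - 7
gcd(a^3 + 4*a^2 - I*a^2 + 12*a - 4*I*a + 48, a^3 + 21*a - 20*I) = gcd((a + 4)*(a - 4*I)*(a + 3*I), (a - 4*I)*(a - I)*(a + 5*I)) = a - 4*I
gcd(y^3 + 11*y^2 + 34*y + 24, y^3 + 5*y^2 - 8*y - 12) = y^2 + 7*y + 6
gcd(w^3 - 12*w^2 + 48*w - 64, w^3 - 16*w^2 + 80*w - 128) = w^2 - 8*w + 16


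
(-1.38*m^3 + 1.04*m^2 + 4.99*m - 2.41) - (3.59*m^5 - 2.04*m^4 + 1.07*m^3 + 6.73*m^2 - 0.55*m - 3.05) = -3.59*m^5 + 2.04*m^4 - 2.45*m^3 - 5.69*m^2 + 5.54*m + 0.64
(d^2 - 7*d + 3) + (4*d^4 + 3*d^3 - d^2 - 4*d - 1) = 4*d^4 + 3*d^3 - 11*d + 2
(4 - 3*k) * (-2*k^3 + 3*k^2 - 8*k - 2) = 6*k^4 - 17*k^3 + 36*k^2 - 26*k - 8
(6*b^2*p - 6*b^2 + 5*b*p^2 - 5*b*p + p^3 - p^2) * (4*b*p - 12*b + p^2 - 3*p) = 24*b^3*p^2 - 96*b^3*p + 72*b^3 + 26*b^2*p^3 - 104*b^2*p^2 + 78*b^2*p + 9*b*p^4 - 36*b*p^3 + 27*b*p^2 + p^5 - 4*p^4 + 3*p^3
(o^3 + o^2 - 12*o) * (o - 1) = o^4 - 13*o^2 + 12*o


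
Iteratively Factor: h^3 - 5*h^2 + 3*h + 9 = (h - 3)*(h^2 - 2*h - 3) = (h - 3)*(h + 1)*(h - 3)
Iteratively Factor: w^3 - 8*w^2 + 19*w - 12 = (w - 3)*(w^2 - 5*w + 4) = (w - 3)*(w - 1)*(w - 4)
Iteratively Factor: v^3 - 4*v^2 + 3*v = (v - 1)*(v^2 - 3*v) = v*(v - 1)*(v - 3)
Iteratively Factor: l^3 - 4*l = (l - 2)*(l^2 + 2*l) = (l - 2)*(l + 2)*(l)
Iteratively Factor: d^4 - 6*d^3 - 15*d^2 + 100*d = (d)*(d^3 - 6*d^2 - 15*d + 100) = d*(d - 5)*(d^2 - d - 20) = d*(d - 5)*(d + 4)*(d - 5)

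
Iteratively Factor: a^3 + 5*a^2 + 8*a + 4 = (a + 2)*(a^2 + 3*a + 2) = (a + 2)^2*(a + 1)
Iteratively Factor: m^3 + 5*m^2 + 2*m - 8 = (m + 4)*(m^2 + m - 2) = (m + 2)*(m + 4)*(m - 1)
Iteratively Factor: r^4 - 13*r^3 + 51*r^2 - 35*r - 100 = (r + 1)*(r^3 - 14*r^2 + 65*r - 100) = (r - 5)*(r + 1)*(r^2 - 9*r + 20) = (r - 5)^2*(r + 1)*(r - 4)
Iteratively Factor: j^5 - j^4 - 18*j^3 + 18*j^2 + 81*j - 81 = (j + 3)*(j^4 - 4*j^3 - 6*j^2 + 36*j - 27) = (j - 3)*(j + 3)*(j^3 - j^2 - 9*j + 9) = (j - 3)*(j + 3)^2*(j^2 - 4*j + 3) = (j - 3)^2*(j + 3)^2*(j - 1)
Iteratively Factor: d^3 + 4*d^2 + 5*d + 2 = (d + 1)*(d^2 + 3*d + 2) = (d + 1)*(d + 2)*(d + 1)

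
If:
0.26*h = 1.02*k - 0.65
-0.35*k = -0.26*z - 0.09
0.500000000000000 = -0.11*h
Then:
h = -4.55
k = -0.52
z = -1.05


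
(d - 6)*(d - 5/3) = d^2 - 23*d/3 + 10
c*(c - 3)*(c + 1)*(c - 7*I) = c^4 - 2*c^3 - 7*I*c^3 - 3*c^2 + 14*I*c^2 + 21*I*c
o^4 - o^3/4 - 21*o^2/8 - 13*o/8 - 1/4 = (o - 2)*(o + 1/4)*(o + 1/2)*(o + 1)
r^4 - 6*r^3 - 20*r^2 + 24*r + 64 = (r - 8)*(r - 2)*(r + 2)^2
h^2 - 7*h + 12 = (h - 4)*(h - 3)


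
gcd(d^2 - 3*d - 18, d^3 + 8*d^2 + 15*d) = d + 3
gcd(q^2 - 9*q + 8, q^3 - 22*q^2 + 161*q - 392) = q - 8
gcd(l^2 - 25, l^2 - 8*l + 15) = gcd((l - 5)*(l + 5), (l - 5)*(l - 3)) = l - 5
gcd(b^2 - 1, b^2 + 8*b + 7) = b + 1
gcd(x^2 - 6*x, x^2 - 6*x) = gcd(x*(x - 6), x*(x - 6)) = x^2 - 6*x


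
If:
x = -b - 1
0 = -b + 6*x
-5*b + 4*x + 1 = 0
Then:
No Solution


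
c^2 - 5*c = c*(c - 5)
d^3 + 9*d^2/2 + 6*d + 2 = (d + 1/2)*(d + 2)^2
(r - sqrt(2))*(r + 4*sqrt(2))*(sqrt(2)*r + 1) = sqrt(2)*r^3 + 7*r^2 - 5*sqrt(2)*r - 8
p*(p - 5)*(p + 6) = p^3 + p^2 - 30*p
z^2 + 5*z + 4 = (z + 1)*(z + 4)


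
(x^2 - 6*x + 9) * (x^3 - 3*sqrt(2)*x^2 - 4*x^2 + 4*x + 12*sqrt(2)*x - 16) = x^5 - 10*x^4 - 3*sqrt(2)*x^4 + 37*x^3 + 30*sqrt(2)*x^3 - 99*sqrt(2)*x^2 - 76*x^2 + 132*x + 108*sqrt(2)*x - 144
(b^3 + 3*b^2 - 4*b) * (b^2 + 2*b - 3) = b^5 + 5*b^4 - b^3 - 17*b^2 + 12*b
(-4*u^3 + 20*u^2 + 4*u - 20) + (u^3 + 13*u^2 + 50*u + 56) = -3*u^3 + 33*u^2 + 54*u + 36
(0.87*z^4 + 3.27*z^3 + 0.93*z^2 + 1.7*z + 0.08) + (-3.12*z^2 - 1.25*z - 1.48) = 0.87*z^4 + 3.27*z^3 - 2.19*z^2 + 0.45*z - 1.4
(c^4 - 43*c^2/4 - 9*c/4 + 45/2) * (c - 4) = c^5 - 4*c^4 - 43*c^3/4 + 163*c^2/4 + 63*c/2 - 90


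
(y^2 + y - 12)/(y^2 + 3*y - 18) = (y + 4)/(y + 6)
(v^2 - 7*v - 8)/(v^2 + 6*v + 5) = (v - 8)/(v + 5)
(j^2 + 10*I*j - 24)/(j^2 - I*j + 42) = (j + 4*I)/(j - 7*I)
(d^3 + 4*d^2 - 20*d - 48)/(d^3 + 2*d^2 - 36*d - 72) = (d - 4)/(d - 6)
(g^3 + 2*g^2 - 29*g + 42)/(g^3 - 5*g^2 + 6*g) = (g + 7)/g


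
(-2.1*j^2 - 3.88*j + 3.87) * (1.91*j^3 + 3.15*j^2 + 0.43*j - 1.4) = -4.011*j^5 - 14.0258*j^4 - 5.7333*j^3 + 13.4621*j^2 + 7.0961*j - 5.418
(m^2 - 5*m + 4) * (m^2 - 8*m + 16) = m^4 - 13*m^3 + 60*m^2 - 112*m + 64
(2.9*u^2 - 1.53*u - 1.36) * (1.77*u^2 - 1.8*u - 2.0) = 5.133*u^4 - 7.9281*u^3 - 5.4532*u^2 + 5.508*u + 2.72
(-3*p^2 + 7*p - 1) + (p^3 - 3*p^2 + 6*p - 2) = p^3 - 6*p^2 + 13*p - 3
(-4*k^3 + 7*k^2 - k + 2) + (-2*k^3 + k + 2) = -6*k^3 + 7*k^2 + 4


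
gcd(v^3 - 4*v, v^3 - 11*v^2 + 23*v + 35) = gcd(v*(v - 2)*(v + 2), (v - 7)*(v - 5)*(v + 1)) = 1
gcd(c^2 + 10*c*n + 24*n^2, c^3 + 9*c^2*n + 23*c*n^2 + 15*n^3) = 1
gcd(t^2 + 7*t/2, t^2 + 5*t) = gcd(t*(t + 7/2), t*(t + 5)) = t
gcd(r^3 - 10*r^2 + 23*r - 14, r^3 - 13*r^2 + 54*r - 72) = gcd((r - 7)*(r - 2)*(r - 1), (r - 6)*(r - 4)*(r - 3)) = 1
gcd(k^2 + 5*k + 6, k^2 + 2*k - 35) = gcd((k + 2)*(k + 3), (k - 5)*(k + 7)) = 1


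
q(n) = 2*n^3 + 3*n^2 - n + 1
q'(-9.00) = 431.00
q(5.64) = 449.60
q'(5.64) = 223.70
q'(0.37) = 2.04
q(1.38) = 10.59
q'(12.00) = 935.00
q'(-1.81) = 7.80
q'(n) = 6*n^2 + 6*n - 1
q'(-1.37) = 2.04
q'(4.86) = 169.88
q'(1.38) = 18.71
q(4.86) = 296.58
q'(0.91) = 9.43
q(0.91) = 4.08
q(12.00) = 3877.00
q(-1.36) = 2.88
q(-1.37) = 2.86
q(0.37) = 1.14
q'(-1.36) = 1.94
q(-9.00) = -1205.00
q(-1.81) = 0.78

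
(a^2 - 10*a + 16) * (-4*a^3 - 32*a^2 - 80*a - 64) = -4*a^5 + 8*a^4 + 176*a^3 + 224*a^2 - 640*a - 1024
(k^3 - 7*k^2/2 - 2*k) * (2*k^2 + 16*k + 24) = 2*k^5 + 9*k^4 - 36*k^3 - 116*k^2 - 48*k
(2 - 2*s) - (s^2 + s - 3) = -s^2 - 3*s + 5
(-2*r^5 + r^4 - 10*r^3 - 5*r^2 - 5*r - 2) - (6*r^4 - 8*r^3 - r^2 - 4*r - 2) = -2*r^5 - 5*r^4 - 2*r^3 - 4*r^2 - r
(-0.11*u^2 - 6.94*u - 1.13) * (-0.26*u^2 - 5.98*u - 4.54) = 0.0286*u^4 + 2.4622*u^3 + 42.2944*u^2 + 38.265*u + 5.1302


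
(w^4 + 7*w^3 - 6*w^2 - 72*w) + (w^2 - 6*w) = w^4 + 7*w^3 - 5*w^2 - 78*w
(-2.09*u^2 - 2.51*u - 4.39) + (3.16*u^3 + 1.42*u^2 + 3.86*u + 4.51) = 3.16*u^3 - 0.67*u^2 + 1.35*u + 0.12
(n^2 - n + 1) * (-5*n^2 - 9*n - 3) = -5*n^4 - 4*n^3 + n^2 - 6*n - 3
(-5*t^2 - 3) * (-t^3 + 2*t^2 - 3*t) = 5*t^5 - 10*t^4 + 18*t^3 - 6*t^2 + 9*t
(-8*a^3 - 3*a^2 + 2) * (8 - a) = 8*a^4 - 61*a^3 - 24*a^2 - 2*a + 16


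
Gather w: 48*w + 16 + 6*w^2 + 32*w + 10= 6*w^2 + 80*w + 26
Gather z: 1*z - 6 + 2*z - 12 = 3*z - 18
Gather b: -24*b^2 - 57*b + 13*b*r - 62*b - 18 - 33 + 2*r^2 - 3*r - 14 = -24*b^2 + b*(13*r - 119) + 2*r^2 - 3*r - 65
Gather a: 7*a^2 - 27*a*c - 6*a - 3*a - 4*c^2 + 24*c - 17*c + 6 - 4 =7*a^2 + a*(-27*c - 9) - 4*c^2 + 7*c + 2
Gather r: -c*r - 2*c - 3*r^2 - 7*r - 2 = -2*c - 3*r^2 + r*(-c - 7) - 2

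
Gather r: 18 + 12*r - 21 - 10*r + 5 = 2*r + 2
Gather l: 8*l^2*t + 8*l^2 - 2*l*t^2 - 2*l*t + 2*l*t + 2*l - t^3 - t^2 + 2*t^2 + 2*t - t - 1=l^2*(8*t + 8) + l*(2 - 2*t^2) - t^3 + t^2 + t - 1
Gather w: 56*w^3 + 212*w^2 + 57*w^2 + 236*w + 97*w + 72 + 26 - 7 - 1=56*w^3 + 269*w^2 + 333*w + 90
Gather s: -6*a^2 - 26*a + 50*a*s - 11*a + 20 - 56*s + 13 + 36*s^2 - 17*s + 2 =-6*a^2 - 37*a + 36*s^2 + s*(50*a - 73) + 35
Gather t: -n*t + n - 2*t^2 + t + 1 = n - 2*t^2 + t*(1 - n) + 1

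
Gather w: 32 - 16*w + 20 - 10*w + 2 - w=54 - 27*w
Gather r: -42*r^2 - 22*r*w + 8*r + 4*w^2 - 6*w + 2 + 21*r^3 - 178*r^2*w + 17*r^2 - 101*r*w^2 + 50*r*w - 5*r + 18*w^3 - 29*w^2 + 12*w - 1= 21*r^3 + r^2*(-178*w - 25) + r*(-101*w^2 + 28*w + 3) + 18*w^3 - 25*w^2 + 6*w + 1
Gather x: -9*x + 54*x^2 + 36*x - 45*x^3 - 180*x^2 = -45*x^3 - 126*x^2 + 27*x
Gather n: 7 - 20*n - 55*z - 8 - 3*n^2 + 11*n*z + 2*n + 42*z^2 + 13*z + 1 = -3*n^2 + n*(11*z - 18) + 42*z^2 - 42*z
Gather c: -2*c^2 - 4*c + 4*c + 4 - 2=2 - 2*c^2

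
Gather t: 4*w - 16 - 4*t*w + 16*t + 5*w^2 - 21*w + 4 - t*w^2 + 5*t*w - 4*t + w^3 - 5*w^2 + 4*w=t*(-w^2 + w + 12) + w^3 - 13*w - 12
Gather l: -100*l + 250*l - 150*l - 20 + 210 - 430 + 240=0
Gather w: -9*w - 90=-9*w - 90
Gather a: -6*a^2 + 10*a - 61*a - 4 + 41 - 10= -6*a^2 - 51*a + 27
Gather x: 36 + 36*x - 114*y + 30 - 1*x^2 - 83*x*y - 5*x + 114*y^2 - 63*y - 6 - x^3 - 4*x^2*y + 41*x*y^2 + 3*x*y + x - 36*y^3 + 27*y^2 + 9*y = -x^3 + x^2*(-4*y - 1) + x*(41*y^2 - 80*y + 32) - 36*y^3 + 141*y^2 - 168*y + 60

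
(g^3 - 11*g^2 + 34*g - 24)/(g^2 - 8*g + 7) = (g^2 - 10*g + 24)/(g - 7)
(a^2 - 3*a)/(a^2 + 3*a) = (a - 3)/(a + 3)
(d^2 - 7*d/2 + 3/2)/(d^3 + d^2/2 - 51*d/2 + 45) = (2*d - 1)/(2*d^2 + 7*d - 30)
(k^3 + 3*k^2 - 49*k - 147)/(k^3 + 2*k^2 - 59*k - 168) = (k - 7)/(k - 8)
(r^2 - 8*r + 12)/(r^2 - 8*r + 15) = (r^2 - 8*r + 12)/(r^2 - 8*r + 15)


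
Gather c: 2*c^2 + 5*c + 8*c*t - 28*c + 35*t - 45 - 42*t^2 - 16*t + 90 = 2*c^2 + c*(8*t - 23) - 42*t^2 + 19*t + 45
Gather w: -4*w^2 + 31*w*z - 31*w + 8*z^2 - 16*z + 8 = -4*w^2 + w*(31*z - 31) + 8*z^2 - 16*z + 8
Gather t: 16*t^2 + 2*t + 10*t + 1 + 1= 16*t^2 + 12*t + 2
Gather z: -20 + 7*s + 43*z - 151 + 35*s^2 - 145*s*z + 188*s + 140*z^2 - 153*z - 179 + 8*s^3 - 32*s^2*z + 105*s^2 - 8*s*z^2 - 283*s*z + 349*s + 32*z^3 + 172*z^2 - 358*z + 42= 8*s^3 + 140*s^2 + 544*s + 32*z^3 + z^2*(312 - 8*s) + z*(-32*s^2 - 428*s - 468) - 308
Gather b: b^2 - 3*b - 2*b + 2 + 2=b^2 - 5*b + 4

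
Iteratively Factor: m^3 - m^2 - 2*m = (m - 2)*(m^2 + m) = (m - 2)*(m + 1)*(m)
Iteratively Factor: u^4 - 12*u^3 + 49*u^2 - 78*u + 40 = (u - 2)*(u^3 - 10*u^2 + 29*u - 20) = (u - 5)*(u - 2)*(u^2 - 5*u + 4) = (u - 5)*(u - 4)*(u - 2)*(u - 1)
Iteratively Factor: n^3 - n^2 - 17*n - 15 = (n - 5)*(n^2 + 4*n + 3) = (n - 5)*(n + 1)*(n + 3)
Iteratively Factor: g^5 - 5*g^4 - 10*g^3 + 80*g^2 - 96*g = (g - 3)*(g^4 - 2*g^3 - 16*g^2 + 32*g) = (g - 3)*(g - 2)*(g^3 - 16*g) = g*(g - 3)*(g - 2)*(g^2 - 16) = g*(g - 4)*(g - 3)*(g - 2)*(g + 4)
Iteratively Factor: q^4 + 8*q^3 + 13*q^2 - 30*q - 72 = (q - 2)*(q^3 + 10*q^2 + 33*q + 36) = (q - 2)*(q + 3)*(q^2 + 7*q + 12) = (q - 2)*(q + 3)*(q + 4)*(q + 3)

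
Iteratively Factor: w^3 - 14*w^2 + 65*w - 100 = (w - 5)*(w^2 - 9*w + 20) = (w - 5)^2*(w - 4)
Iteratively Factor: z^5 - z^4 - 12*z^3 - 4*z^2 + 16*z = (z)*(z^4 - z^3 - 12*z^2 - 4*z + 16) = z*(z - 4)*(z^3 + 3*z^2 - 4) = z*(z - 4)*(z + 2)*(z^2 + z - 2) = z*(z - 4)*(z - 1)*(z + 2)*(z + 2)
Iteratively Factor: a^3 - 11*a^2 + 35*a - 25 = (a - 5)*(a^2 - 6*a + 5) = (a - 5)*(a - 1)*(a - 5)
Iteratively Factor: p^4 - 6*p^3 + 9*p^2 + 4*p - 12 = (p - 3)*(p^3 - 3*p^2 + 4) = (p - 3)*(p - 2)*(p^2 - p - 2) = (p - 3)*(p - 2)^2*(p + 1)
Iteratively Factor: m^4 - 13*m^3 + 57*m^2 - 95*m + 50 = (m - 5)*(m^3 - 8*m^2 + 17*m - 10) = (m - 5)^2*(m^2 - 3*m + 2) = (m - 5)^2*(m - 1)*(m - 2)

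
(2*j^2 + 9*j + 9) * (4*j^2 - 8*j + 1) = 8*j^4 + 20*j^3 - 34*j^2 - 63*j + 9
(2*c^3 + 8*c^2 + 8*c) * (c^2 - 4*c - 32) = 2*c^5 - 88*c^3 - 288*c^2 - 256*c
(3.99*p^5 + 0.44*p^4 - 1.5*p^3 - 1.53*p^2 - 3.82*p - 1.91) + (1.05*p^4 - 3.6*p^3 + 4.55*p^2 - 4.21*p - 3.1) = 3.99*p^5 + 1.49*p^4 - 5.1*p^3 + 3.02*p^2 - 8.03*p - 5.01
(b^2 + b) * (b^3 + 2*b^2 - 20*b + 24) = b^5 + 3*b^4 - 18*b^3 + 4*b^2 + 24*b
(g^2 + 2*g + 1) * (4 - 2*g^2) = -2*g^4 - 4*g^3 + 2*g^2 + 8*g + 4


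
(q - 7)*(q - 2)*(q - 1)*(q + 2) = q^4 - 8*q^3 + 3*q^2 + 32*q - 28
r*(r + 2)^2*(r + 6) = r^4 + 10*r^3 + 28*r^2 + 24*r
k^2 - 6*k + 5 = (k - 5)*(k - 1)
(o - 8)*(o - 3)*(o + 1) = o^3 - 10*o^2 + 13*o + 24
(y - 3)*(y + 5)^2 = y^3 + 7*y^2 - 5*y - 75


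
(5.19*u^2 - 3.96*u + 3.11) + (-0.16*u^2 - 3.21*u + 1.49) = 5.03*u^2 - 7.17*u + 4.6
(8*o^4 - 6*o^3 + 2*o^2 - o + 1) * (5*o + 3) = 40*o^5 - 6*o^4 - 8*o^3 + o^2 + 2*o + 3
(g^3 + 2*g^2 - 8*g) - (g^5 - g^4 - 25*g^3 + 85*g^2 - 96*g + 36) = -g^5 + g^4 + 26*g^3 - 83*g^2 + 88*g - 36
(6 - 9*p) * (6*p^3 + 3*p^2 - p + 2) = -54*p^4 + 9*p^3 + 27*p^2 - 24*p + 12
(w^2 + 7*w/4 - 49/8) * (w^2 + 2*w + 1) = w^4 + 15*w^3/4 - 13*w^2/8 - 21*w/2 - 49/8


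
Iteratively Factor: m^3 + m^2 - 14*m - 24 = (m - 4)*(m^2 + 5*m + 6) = (m - 4)*(m + 3)*(m + 2)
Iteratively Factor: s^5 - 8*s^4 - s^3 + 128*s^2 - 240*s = (s - 3)*(s^4 - 5*s^3 - 16*s^2 + 80*s) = (s - 5)*(s - 3)*(s^3 - 16*s) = (s - 5)*(s - 4)*(s - 3)*(s^2 + 4*s) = s*(s - 5)*(s - 4)*(s - 3)*(s + 4)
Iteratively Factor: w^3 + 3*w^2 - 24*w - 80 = (w + 4)*(w^2 - w - 20) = (w - 5)*(w + 4)*(w + 4)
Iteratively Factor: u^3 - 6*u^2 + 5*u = (u - 1)*(u^2 - 5*u) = (u - 5)*(u - 1)*(u)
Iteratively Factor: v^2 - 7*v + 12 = (v - 3)*(v - 4)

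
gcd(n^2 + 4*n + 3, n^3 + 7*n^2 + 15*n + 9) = n^2 + 4*n + 3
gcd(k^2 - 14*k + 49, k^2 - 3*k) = 1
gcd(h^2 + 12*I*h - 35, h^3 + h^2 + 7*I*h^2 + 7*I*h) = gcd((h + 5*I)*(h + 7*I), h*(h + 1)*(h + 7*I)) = h + 7*I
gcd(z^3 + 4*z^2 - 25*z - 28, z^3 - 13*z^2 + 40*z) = 1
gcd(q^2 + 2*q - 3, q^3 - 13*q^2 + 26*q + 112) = 1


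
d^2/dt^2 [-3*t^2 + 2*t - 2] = -6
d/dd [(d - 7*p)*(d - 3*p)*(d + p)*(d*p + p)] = p*(4*d^3 - 27*d^2*p + 3*d^2 + 22*d*p^2 - 18*d*p + 21*p^3 + 11*p^2)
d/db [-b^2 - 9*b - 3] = -2*b - 9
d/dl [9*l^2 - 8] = 18*l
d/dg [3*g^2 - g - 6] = 6*g - 1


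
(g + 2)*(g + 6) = g^2 + 8*g + 12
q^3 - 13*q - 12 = (q - 4)*(q + 1)*(q + 3)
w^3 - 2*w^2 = w^2*(w - 2)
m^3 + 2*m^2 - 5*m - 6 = (m - 2)*(m + 1)*(m + 3)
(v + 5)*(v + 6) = v^2 + 11*v + 30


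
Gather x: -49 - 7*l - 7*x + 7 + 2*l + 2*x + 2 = -5*l - 5*x - 40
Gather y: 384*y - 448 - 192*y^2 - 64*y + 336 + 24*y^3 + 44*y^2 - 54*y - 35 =24*y^3 - 148*y^2 + 266*y - 147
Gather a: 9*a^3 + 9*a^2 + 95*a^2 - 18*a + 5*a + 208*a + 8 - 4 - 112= 9*a^3 + 104*a^2 + 195*a - 108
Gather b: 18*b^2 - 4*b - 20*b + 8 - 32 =18*b^2 - 24*b - 24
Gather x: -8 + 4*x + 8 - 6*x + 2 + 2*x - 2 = 0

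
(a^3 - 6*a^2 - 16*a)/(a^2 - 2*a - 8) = a*(a - 8)/(a - 4)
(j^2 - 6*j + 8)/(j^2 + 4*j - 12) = (j - 4)/(j + 6)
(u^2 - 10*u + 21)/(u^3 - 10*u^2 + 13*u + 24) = (u - 7)/(u^2 - 7*u - 8)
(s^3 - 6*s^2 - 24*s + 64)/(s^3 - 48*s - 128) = (s - 2)/(s + 4)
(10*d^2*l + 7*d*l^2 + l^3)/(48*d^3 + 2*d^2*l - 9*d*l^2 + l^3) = l*(5*d + l)/(24*d^2 - 11*d*l + l^2)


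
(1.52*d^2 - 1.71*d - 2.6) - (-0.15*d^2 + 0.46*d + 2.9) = 1.67*d^2 - 2.17*d - 5.5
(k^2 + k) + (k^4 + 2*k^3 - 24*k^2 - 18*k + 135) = k^4 + 2*k^3 - 23*k^2 - 17*k + 135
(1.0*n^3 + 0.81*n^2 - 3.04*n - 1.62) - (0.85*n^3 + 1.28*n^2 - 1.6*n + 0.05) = 0.15*n^3 - 0.47*n^2 - 1.44*n - 1.67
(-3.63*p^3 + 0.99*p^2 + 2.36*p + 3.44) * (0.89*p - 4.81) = -3.2307*p^4 + 18.3414*p^3 - 2.6615*p^2 - 8.29*p - 16.5464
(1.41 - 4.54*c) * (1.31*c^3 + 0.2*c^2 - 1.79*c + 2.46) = -5.9474*c^4 + 0.9391*c^3 + 8.4086*c^2 - 13.6923*c + 3.4686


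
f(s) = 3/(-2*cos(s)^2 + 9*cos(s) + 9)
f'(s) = 3*(-4*sin(s)*cos(s) + 9*sin(s))/(-2*cos(s)^2 + 9*cos(s) + 9)^2 = 3*(9 - 4*cos(s))*sin(s)/(9*cos(s) - cos(2*s) + 8)^2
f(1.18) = 0.25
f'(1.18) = 0.14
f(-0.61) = 0.20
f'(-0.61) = -0.04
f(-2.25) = 1.17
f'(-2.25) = -4.11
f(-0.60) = 0.20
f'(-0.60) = -0.04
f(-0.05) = 0.19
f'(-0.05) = -0.00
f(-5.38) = 0.22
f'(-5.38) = 0.08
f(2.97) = -1.66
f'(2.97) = 2.02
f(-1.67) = 0.37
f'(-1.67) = -0.43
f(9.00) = -3.49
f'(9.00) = 21.11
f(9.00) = -3.49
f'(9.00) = 21.11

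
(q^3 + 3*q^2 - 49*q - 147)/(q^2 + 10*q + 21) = q - 7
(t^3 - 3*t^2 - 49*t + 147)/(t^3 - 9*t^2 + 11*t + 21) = (t + 7)/(t + 1)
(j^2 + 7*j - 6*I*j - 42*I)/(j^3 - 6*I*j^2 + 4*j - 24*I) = (j + 7)/(j^2 + 4)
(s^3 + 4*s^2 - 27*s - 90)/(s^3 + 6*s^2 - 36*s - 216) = (s^2 - 2*s - 15)/(s^2 - 36)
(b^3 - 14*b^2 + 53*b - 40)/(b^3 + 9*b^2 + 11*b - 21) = (b^2 - 13*b + 40)/(b^2 + 10*b + 21)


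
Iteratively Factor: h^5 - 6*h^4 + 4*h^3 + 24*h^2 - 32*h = (h - 2)*(h^4 - 4*h^3 - 4*h^2 + 16*h) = (h - 4)*(h - 2)*(h^3 - 4*h) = h*(h - 4)*(h - 2)*(h^2 - 4) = h*(h - 4)*(h - 2)^2*(h + 2)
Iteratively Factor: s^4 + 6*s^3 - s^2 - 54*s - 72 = (s + 3)*(s^3 + 3*s^2 - 10*s - 24) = (s - 3)*(s + 3)*(s^2 + 6*s + 8) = (s - 3)*(s + 3)*(s + 4)*(s + 2)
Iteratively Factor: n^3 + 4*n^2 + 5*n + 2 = (n + 2)*(n^2 + 2*n + 1) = (n + 1)*(n + 2)*(n + 1)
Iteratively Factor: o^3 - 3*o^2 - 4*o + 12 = (o - 2)*(o^2 - o - 6) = (o - 3)*(o - 2)*(o + 2)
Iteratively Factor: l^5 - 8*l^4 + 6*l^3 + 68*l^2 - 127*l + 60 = (l - 1)*(l^4 - 7*l^3 - l^2 + 67*l - 60) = (l - 1)*(l + 3)*(l^3 - 10*l^2 + 29*l - 20) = (l - 5)*(l - 1)*(l + 3)*(l^2 - 5*l + 4) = (l - 5)*(l - 1)^2*(l + 3)*(l - 4)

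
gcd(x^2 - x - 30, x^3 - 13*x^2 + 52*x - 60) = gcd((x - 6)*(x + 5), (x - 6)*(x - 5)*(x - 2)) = x - 6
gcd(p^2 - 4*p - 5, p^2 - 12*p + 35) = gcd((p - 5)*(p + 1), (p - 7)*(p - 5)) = p - 5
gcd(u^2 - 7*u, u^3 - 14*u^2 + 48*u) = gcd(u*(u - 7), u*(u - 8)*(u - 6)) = u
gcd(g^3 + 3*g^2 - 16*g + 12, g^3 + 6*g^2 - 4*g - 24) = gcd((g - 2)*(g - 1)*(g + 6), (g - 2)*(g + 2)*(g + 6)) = g^2 + 4*g - 12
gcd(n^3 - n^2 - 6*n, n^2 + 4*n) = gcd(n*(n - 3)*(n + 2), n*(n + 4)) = n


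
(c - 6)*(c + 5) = c^2 - c - 30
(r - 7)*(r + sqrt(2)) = r^2 - 7*r + sqrt(2)*r - 7*sqrt(2)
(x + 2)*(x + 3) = x^2 + 5*x + 6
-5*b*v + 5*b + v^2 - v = (-5*b + v)*(v - 1)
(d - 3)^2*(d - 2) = d^3 - 8*d^2 + 21*d - 18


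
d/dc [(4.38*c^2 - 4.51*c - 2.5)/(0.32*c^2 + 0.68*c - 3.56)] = (4.4216*c^2 - 29.5856*c + 17.7556)/(0.1024*c^4 + 0.4352*c^3 - 1.816*c^2 - 4.8416*c + 12.6736)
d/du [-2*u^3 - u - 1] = -6*u^2 - 1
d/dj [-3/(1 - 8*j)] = -24/(8*j - 1)^2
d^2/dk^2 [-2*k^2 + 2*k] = -4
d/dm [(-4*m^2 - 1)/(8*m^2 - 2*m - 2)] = (4*m^2 + 16*m - 1)/(2*(16*m^4 - 8*m^3 - 7*m^2 + 2*m + 1))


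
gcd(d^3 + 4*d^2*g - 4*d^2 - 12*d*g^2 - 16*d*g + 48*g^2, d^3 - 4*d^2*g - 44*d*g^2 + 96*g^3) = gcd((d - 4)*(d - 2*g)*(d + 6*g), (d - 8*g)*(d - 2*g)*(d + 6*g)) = d^2 + 4*d*g - 12*g^2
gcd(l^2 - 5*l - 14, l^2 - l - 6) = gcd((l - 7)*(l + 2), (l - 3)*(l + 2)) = l + 2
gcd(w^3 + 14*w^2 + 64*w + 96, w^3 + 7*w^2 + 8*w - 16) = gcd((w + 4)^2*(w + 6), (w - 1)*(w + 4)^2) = w^2 + 8*w + 16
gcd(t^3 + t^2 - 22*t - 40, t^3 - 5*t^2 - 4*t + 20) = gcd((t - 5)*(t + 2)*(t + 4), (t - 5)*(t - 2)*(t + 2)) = t^2 - 3*t - 10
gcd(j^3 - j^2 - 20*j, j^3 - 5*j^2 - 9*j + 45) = j - 5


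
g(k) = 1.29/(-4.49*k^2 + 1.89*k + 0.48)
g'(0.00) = -10.58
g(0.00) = 2.69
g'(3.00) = 0.03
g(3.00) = -0.04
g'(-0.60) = -1.82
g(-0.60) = -0.57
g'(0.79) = 9.77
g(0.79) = -1.56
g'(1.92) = 0.13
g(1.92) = -0.10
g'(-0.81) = -0.74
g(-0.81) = -0.32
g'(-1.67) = -0.09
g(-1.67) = -0.08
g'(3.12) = 0.02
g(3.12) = -0.03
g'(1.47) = 0.35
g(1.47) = -0.20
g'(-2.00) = -0.06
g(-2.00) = -0.06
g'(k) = 1.29*(8.98*k - 1.89)/(-4.49*k^2 + 1.89*k + 0.48)^2 = (11.5842*k - 2.4381)/(-4.49*k^2 + 1.89*k + 0.48)^2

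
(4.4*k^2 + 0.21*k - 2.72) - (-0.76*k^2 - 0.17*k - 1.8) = 5.16*k^2 + 0.38*k - 0.92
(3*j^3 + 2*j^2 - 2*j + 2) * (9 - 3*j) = -9*j^4 + 21*j^3 + 24*j^2 - 24*j + 18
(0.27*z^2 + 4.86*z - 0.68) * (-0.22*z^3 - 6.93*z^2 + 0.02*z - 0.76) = -0.0594*z^5 - 2.9403*z^4 - 33.5248*z^3 + 4.6044*z^2 - 3.7072*z + 0.5168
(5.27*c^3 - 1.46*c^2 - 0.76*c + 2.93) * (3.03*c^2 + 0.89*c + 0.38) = 15.9681*c^5 + 0.2665*c^4 - 1.5996*c^3 + 7.6467*c^2 + 2.3189*c + 1.1134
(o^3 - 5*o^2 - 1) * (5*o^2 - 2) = 5*o^5 - 25*o^4 - 2*o^3 + 5*o^2 + 2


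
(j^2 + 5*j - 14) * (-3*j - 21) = -3*j^3 - 36*j^2 - 63*j + 294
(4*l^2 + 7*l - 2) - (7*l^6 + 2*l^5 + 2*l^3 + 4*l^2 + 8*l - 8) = -7*l^6 - 2*l^5 - 2*l^3 - l + 6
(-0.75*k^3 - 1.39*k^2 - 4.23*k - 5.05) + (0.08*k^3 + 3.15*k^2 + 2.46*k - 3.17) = -0.67*k^3 + 1.76*k^2 - 1.77*k - 8.22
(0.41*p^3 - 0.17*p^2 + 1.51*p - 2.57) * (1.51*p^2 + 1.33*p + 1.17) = 0.6191*p^5 + 0.2886*p^4 + 2.5337*p^3 - 2.0713*p^2 - 1.6514*p - 3.0069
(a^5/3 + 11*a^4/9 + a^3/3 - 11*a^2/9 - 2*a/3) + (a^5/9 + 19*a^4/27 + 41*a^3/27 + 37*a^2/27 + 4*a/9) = 4*a^5/9 + 52*a^4/27 + 50*a^3/27 + 4*a^2/27 - 2*a/9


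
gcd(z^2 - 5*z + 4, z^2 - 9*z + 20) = z - 4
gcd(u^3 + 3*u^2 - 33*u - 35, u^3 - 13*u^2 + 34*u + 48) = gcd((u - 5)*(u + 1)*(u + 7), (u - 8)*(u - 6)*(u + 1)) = u + 1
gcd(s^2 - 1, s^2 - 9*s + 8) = s - 1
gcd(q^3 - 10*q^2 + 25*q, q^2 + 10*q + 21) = 1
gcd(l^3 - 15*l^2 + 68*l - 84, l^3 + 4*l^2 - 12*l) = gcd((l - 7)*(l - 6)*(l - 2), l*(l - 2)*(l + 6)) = l - 2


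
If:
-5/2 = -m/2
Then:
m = 5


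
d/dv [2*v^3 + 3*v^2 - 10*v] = 6*v^2 + 6*v - 10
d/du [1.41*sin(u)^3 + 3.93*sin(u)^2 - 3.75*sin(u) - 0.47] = (4.23*sin(u)^2 + 7.86*sin(u) - 3.75)*cos(u)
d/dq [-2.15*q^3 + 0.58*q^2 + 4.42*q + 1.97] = -6.45*q^2 + 1.16*q + 4.42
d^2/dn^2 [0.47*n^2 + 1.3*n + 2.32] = 0.940000000000000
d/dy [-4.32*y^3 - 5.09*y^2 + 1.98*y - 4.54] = -12.96*y^2 - 10.18*y + 1.98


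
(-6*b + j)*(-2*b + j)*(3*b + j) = 36*b^3 - 12*b^2*j - 5*b*j^2 + j^3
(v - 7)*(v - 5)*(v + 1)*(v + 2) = v^4 - 9*v^3 + v^2 + 81*v + 70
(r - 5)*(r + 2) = r^2 - 3*r - 10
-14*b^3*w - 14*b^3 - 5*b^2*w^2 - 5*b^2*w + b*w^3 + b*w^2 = (-7*b + w)*(2*b + w)*(b*w + b)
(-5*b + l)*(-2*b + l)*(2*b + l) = 20*b^3 - 4*b^2*l - 5*b*l^2 + l^3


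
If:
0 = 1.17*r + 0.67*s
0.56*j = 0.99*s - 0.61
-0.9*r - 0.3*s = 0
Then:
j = -1.09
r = 0.00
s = 0.00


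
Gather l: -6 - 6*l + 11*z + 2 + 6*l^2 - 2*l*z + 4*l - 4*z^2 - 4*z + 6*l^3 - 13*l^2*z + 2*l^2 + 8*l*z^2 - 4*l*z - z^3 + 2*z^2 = 6*l^3 + l^2*(8 - 13*z) + l*(8*z^2 - 6*z - 2) - z^3 - 2*z^2 + 7*z - 4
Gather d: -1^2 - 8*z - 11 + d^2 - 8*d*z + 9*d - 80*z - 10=d^2 + d*(9 - 8*z) - 88*z - 22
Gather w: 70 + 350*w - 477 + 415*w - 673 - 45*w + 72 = 720*w - 1008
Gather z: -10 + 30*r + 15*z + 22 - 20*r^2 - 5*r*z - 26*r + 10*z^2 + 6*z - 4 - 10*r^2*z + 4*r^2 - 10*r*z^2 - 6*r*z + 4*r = -16*r^2 + 8*r + z^2*(10 - 10*r) + z*(-10*r^2 - 11*r + 21) + 8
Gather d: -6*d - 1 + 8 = 7 - 6*d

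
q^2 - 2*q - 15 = (q - 5)*(q + 3)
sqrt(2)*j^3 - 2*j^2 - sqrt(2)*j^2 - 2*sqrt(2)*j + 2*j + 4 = (j - 2)*(j - sqrt(2))*(sqrt(2)*j + sqrt(2))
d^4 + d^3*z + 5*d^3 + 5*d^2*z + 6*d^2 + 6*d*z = d*(d + 2)*(d + 3)*(d + z)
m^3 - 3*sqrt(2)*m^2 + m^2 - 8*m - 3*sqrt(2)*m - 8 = (m + 1)*(m - 4*sqrt(2))*(m + sqrt(2))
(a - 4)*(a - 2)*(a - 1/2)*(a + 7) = a^4 + a^3/2 - 69*a^2/2 + 73*a - 28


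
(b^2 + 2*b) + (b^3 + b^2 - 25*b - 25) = b^3 + 2*b^2 - 23*b - 25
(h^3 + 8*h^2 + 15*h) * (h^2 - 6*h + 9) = h^5 + 2*h^4 - 24*h^3 - 18*h^2 + 135*h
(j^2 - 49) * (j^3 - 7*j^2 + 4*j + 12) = j^5 - 7*j^4 - 45*j^3 + 355*j^2 - 196*j - 588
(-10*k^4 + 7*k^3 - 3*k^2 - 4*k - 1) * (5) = -50*k^4 + 35*k^3 - 15*k^2 - 20*k - 5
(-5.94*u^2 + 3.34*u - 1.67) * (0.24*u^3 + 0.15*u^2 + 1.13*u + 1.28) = -1.4256*u^5 - 0.0894*u^4 - 6.612*u^3 - 4.0795*u^2 + 2.3881*u - 2.1376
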